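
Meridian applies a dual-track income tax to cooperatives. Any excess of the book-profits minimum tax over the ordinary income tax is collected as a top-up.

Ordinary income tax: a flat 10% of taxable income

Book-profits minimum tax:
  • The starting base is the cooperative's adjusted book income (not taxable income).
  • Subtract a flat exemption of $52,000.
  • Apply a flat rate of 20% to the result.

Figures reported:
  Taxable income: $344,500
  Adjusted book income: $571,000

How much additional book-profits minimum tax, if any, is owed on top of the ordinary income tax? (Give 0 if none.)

$69,350

Book-profits minimum tax:
  Base (adjusted book income): $571,000
  Less exemption $52,000 → base $519,000
  $519,000 × 20% = $103,800

Ordinary income tax:
  $344,500 × 10% = $34,450

Excess of book-profits minimum tax over ordinary income tax: $103,800 − $34,450 = $69,350.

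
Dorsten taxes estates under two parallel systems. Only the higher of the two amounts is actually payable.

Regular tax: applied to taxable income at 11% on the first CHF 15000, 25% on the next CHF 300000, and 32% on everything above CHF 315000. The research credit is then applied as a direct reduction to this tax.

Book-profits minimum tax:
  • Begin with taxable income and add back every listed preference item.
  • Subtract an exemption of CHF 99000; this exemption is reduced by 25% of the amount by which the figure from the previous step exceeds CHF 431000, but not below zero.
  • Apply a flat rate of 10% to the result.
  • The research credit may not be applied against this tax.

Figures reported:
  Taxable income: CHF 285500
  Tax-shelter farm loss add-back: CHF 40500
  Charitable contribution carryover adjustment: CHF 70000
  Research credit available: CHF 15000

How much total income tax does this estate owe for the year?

CHF 54275

Regular tax:
  CHF 15000 × 11% = CHF 1650
  CHF 270500 × 25% = CHF 67625
  → CHF 69275
  Less research credit CHF 15000 → CHF 54275

Book-profits minimum tax:
  Adjusted income: CHF 285500 + CHF 40500 + CHF 70000 = CHF 396000
  Exemption: CHF 396000 ≤ CHF 431000, so full CHF 99000 applies
  Base: CHF 396000 − CHF 99000 = CHF 297000
  CHF 297000 × 10% = CHF 29700

CHF 54275 > CHF 29700, so the regular tax governs.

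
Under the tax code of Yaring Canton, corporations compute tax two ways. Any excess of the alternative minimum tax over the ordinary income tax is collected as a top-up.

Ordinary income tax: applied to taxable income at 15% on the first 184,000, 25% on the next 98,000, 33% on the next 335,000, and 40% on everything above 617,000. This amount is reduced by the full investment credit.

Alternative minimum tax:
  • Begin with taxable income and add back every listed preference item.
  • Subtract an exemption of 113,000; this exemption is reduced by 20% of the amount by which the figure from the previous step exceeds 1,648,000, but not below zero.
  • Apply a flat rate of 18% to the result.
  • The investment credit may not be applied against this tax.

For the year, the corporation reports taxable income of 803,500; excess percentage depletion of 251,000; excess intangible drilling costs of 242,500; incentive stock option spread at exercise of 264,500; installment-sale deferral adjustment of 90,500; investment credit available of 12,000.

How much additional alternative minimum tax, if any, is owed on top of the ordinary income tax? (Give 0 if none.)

51,914

Alternative minimum tax:
  Adjusted income: 803,500 + 251,000 + 242,500 + 264,500 + 90,500 = 1,652,000
  Exemption: 113,000 − 20% × (1,652,000 − 1,648,000) = 113,000 − 800 = 112,200
  Base: 1,652,000 − 112,200 = 1,539,800
  1,539,800 × 18% = 277,164

Ordinary income tax:
  184,000 × 15% = 27,600
  98,000 × 25% = 24,500
  335,000 × 33% = 110,550
  186,500 × 40% = 74,600
  → 237,250
  Less investment credit 12,000 → 225,250

Excess of alternative minimum tax over ordinary income tax: 277,164 − 225,250 = 51,914.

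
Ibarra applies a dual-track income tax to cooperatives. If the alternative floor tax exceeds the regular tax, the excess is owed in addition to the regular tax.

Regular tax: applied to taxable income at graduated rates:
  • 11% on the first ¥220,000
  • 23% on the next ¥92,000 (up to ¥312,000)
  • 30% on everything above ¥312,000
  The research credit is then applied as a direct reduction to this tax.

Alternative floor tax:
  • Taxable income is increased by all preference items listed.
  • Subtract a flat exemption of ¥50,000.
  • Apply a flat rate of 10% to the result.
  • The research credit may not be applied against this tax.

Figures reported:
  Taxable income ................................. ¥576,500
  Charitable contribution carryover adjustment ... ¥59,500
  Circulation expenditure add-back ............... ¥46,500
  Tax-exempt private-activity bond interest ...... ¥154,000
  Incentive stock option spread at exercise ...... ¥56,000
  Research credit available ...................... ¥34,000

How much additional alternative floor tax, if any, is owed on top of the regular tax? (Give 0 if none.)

¥0

Alternative floor tax:
  Adjusted income: ¥576,500 + ¥59,500 + ¥46,500 + ¥154,000 + ¥56,000 = ¥892,500
  Less exemption ¥50,000 → base ¥842,500
  ¥842,500 × 10% = ¥84,250

Regular tax:
  ¥220,000 × 11% = ¥24,200
  ¥92,000 × 23% = ¥21,160
  ¥264,500 × 30% = ¥79,350
  → ¥124,710
  Less research credit ¥34,000 → ¥90,710

¥84,250 ≤ ¥90,710, so no add-on is due.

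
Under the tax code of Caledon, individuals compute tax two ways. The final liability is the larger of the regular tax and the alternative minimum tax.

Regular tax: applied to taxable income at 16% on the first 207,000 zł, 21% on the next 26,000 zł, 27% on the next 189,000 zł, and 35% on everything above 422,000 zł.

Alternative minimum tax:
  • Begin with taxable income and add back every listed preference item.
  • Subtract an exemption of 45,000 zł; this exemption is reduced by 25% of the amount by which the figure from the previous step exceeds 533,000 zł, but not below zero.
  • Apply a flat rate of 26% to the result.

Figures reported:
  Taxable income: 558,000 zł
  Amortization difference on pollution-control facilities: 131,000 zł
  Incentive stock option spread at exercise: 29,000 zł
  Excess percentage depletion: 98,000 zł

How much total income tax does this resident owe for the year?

Alternative minimum tax:
  Adjusted income: 558,000 zł + 131,000 zł + 29,000 zł + 98,000 zł = 816,000 zł
  Exemption: 25% × (816,000 zł − 533,000 zł) = 70,750 zł ≥ 45,000 zł, so the exemption is fully phased out
  Base: 816,000 zł − 0 zł = 816,000 zł
  816,000 zł × 26% = 212,160 zł

Regular tax:
  207,000 zł × 16% = 33,120 zł
  26,000 zł × 21% = 5,460 zł
  189,000 zł × 27% = 51,030 zł
  136,000 zł × 35% = 47,600 zł
  → 137,210 zł

212,160 zł > 137,210 zł, so the alternative minimum tax is the binding amount.

212,160 zł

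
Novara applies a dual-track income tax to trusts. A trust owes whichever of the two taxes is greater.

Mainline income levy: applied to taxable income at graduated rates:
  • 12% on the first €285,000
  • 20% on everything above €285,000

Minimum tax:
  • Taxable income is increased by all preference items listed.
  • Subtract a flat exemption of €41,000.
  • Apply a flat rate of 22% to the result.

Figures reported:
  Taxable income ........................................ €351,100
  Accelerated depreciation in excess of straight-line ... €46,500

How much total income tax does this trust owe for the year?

€78,452

Minimum tax:
  Adjusted income: €351,100 + €46,500 = €397,600
  Less exemption €41,000 → base €356,600
  €356,600 × 22% = €78,452

Mainline income levy:
  €285,000 × 12% = €34,200
  €66,100 × 20% = €13,220
  → €47,420

€78,452 > €47,420, so the minimum tax is the binding amount.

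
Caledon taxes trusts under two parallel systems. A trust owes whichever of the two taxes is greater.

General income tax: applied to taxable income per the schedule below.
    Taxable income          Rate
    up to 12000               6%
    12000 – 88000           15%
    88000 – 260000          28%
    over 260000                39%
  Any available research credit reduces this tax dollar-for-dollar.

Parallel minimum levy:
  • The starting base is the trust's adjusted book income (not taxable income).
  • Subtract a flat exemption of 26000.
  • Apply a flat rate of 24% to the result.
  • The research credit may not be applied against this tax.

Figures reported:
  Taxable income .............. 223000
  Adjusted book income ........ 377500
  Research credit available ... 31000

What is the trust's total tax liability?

84360

General income tax:
  12000 × 6% = 720
  76000 × 15% = 11400
  135000 × 28% = 37800
  → 49920
  Less research credit 31000 → 18920

Parallel minimum levy:
  Base (adjusted book income): 377500
  Less exemption 26000 → base 351500
  351500 × 24% = 84360

84360 > 18920, so the parallel minimum levy is the binding amount.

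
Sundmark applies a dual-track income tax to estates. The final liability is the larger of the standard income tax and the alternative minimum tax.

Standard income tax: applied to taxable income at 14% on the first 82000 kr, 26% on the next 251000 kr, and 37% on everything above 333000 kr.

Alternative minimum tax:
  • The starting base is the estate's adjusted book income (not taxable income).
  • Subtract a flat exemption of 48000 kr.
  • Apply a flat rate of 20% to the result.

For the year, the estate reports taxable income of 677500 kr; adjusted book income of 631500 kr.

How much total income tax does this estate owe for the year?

Standard income tax:
  82000 kr × 14% = 11480 kr
  251000 kr × 26% = 65260 kr
  344500 kr × 37% = 127465 kr
  → 204205 kr

Alternative minimum tax:
  Base (adjusted book income): 631500 kr
  Less exemption 48000 kr → base 583500 kr
  583500 kr × 20% = 116700 kr

204205 kr > 116700 kr, so the standard income tax governs.

204205 kr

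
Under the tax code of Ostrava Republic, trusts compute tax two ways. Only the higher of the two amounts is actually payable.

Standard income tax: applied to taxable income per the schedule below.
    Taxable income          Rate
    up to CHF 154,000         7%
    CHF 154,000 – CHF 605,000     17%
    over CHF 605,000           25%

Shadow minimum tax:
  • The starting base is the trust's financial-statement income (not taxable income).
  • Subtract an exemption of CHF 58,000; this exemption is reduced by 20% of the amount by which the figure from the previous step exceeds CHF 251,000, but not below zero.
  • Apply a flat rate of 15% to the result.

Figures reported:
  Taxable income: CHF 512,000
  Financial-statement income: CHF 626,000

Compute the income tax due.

CHF 93,900

Shadow minimum tax:
  Base (financial-statement income): CHF 626,000
  Exemption: 20% × (CHF 626,000 − CHF 251,000) = CHF 75,000 ≥ CHF 58,000, so the exemption is fully phased out
  Base: CHF 626,000 − CHF 0 = CHF 626,000
  CHF 626,000 × 15% = CHF 93,900

Standard income tax:
  CHF 154,000 × 7% = CHF 10,780
  CHF 358,000 × 17% = CHF 60,860
  → CHF 71,640

CHF 93,900 > CHF 71,640, so the shadow minimum tax is the binding amount.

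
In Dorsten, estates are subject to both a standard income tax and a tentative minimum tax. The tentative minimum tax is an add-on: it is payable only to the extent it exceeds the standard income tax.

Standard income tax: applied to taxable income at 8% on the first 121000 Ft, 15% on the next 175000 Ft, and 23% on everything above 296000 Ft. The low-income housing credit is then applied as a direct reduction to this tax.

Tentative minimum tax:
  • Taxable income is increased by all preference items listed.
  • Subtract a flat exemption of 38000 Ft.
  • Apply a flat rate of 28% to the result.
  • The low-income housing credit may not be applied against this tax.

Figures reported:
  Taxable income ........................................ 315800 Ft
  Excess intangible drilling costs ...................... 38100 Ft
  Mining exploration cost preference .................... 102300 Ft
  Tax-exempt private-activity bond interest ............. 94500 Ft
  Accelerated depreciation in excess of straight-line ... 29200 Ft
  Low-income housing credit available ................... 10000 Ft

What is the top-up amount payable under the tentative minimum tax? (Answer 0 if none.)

121248 Ft

Standard income tax:
  121000 Ft × 8% = 9680 Ft
  175000 Ft × 15% = 26250 Ft
  19800 Ft × 23% = 4554 Ft
  → 40484 Ft
  Less low-income housing credit 10000 Ft → 30484 Ft

Tentative minimum tax:
  Adjusted income: 315800 Ft + 38100 Ft + 102300 Ft + 94500 Ft + 29200 Ft = 579900 Ft
  Less exemption 38000 Ft → base 541900 Ft
  541900 Ft × 28% = 151732 Ft

Excess of tentative minimum tax over standard income tax: 151732 Ft − 30484 Ft = 121248 Ft.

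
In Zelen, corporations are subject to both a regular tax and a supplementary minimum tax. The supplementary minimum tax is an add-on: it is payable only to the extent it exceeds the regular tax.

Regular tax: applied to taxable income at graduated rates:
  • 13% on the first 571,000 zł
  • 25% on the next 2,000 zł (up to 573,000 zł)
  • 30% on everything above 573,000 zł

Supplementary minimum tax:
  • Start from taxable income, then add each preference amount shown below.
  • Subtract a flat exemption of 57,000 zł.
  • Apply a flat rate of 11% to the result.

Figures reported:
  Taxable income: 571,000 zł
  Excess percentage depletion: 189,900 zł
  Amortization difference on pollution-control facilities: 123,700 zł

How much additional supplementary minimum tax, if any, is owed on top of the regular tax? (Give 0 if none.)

Regular tax:
  571,000 zł × 13% = 74,230 zł

Supplementary minimum tax:
  Adjusted income: 571,000 zł + 189,900 zł + 123,700 zł = 884,600 zł
  Less exemption 57,000 zł → base 827,600 zł
  827,600 zł × 11% = 91,036 zł

Excess of supplementary minimum tax over regular tax: 91,036 zł − 74,230 zł = 16,806 zł.

16,806 zł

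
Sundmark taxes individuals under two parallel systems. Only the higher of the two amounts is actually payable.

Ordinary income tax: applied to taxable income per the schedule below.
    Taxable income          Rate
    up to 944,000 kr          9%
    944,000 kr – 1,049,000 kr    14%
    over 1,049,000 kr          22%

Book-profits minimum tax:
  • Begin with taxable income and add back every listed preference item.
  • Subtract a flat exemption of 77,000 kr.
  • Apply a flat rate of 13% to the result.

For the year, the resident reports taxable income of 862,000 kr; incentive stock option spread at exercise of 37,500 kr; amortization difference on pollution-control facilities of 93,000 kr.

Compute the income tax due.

Ordinary income tax:
  862,000 kr × 9% = 77,580 kr

Book-profits minimum tax:
  Adjusted income: 862,000 kr + 37,500 kr + 93,000 kr = 992,500 kr
  Less exemption 77,000 kr → base 915,500 kr
  915,500 kr × 13% = 119,015 kr

119,015 kr > 77,580 kr, so the book-profits minimum tax is the binding amount.

119,015 kr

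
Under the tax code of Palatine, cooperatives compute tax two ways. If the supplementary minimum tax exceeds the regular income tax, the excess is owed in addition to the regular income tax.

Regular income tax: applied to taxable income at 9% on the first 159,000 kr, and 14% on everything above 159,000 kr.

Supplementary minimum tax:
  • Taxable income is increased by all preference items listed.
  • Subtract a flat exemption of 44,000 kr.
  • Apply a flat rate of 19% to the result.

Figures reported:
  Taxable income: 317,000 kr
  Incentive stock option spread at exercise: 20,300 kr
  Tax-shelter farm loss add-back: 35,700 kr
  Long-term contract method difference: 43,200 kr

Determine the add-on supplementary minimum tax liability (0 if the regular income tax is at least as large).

34,288 kr

Regular income tax:
  159,000 kr × 9% = 14,310 kr
  158,000 kr × 14% = 22,120 kr
  → 36,430 kr

Supplementary minimum tax:
  Adjusted income: 317,000 kr + 20,300 kr + 35,700 kr + 43,200 kr = 416,200 kr
  Less exemption 44,000 kr → base 372,200 kr
  372,200 kr × 19% = 70,718 kr

Excess of supplementary minimum tax over regular income tax: 70,718 kr − 36,430 kr = 34,288 kr.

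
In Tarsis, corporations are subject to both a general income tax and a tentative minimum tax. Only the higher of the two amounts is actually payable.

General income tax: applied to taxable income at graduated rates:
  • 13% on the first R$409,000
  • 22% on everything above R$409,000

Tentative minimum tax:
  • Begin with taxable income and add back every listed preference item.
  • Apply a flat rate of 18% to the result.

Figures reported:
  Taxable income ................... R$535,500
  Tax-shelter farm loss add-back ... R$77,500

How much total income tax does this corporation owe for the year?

R$110,340

General income tax:
  R$409,000 × 13% = R$53,170
  R$126,500 × 22% = R$27,830
  → R$81,000

Tentative minimum tax:
  Adjusted income: R$535,500 + R$77,500 = R$613,000
  R$613,000 × 18% = R$110,340

R$110,340 > R$81,000, so the tentative minimum tax is the binding amount.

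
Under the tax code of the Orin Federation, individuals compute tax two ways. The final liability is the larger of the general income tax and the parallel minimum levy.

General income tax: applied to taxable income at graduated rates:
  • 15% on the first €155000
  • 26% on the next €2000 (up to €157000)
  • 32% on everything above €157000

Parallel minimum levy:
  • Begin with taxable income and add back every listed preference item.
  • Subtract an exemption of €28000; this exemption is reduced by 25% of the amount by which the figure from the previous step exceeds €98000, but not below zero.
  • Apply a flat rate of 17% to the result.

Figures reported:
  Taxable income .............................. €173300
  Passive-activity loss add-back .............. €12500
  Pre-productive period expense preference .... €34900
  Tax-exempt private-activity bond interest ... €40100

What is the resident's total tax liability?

€44336

General income tax:
  €155000 × 15% = €23250
  €2000 × 26% = €520
  €16300 × 32% = €5216
  → €28986

Parallel minimum levy:
  Adjusted income: €173300 + €12500 + €34900 + €40100 = €260800
  Exemption: 25% × (€260800 − €98000) = €40700 ≥ €28000, so the exemption is fully phased out
  Base: €260800 − €0 = €260800
  €260800 × 17% = €44336

€44336 > €28986, so the parallel minimum levy is the binding amount.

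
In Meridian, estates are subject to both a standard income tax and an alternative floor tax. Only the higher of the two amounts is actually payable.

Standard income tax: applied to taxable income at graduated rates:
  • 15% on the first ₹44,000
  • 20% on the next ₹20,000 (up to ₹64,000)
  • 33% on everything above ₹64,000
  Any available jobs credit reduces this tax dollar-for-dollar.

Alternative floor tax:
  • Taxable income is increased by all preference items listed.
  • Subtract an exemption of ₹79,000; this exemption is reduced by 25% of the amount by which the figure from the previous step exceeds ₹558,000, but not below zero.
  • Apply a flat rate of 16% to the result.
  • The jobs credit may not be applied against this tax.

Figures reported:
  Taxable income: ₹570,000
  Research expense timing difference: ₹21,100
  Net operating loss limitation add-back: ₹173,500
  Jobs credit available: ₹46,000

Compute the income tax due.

Standard income tax:
  ₹44,000 × 15% = ₹6,600
  ₹20,000 × 20% = ₹4,000
  ₹506,000 × 33% = ₹166,980
  → ₹177,580
  Less jobs credit ₹46,000 → ₹131,580

Alternative floor tax:
  Adjusted income: ₹570,000 + ₹21,100 + ₹173,500 = ₹764,600
  Exemption: ₹79,000 − 25% × (₹764,600 − ₹558,000) = ₹79,000 − ₹51,650 = ₹27,350
  Base: ₹764,600 − ₹27,350 = ₹737,250
  ₹737,250 × 16% = ₹117,960

₹131,580 > ₹117,960, so the standard income tax governs.

₹131,580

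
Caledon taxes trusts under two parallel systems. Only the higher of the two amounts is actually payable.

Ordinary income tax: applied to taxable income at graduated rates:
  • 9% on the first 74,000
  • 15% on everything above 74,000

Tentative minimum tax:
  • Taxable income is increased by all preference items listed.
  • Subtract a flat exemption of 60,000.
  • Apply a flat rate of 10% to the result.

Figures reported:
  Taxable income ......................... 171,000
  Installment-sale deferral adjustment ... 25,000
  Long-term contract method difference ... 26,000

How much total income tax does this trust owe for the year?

Tentative minimum tax:
  Adjusted income: 171,000 + 25,000 + 26,000 = 222,000
  Less exemption 60,000 → base 162,000
  162,000 × 10% = 16,200

Ordinary income tax:
  74,000 × 9% = 6,660
  97,000 × 15% = 14,550
  → 21,210

21,210 > 16,200, so the ordinary income tax governs.

21,210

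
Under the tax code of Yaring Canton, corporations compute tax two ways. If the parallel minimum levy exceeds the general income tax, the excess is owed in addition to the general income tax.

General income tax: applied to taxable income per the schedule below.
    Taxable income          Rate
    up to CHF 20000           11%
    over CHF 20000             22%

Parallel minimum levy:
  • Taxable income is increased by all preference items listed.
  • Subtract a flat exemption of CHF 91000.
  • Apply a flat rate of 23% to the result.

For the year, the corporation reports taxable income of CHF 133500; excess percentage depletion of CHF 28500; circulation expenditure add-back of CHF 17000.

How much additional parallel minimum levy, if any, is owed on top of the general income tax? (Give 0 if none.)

Parallel minimum levy:
  Adjusted income: CHF 133500 + CHF 28500 + CHF 17000 = CHF 179000
  Less exemption CHF 91000 → base CHF 88000
  CHF 88000 × 23% = CHF 20240

General income tax:
  CHF 20000 × 11% = CHF 2200
  CHF 113500 × 22% = CHF 24970
  → CHF 27170

CHF 20240 ≤ CHF 27170, so no add-on is due.

CHF 0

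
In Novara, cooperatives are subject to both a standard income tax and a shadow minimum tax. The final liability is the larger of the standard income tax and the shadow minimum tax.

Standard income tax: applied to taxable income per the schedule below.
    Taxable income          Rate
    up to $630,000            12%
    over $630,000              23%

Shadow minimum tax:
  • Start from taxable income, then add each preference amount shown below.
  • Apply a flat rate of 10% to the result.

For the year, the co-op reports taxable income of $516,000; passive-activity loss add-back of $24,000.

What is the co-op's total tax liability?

Shadow minimum tax:
  Adjusted income: $516,000 + $24,000 = $540,000
  $540,000 × 10% = $54,000

Standard income tax:
  $516,000 × 12% = $61,920

$61,920 > $54,000, so the standard income tax governs.

$61,920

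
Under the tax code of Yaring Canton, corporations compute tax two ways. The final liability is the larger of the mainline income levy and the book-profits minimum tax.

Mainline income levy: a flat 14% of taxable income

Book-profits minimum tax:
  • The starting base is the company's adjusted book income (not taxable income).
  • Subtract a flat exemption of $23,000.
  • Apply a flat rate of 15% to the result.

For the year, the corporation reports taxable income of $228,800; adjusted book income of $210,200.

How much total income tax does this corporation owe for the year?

Mainline income levy:
  $228,800 × 14% = $32,032

Book-profits minimum tax:
  Base (adjusted book income): $210,200
  Less exemption $23,000 → base $187,200
  $187,200 × 15% = $28,080

$32,032 > $28,080, so the mainline income levy governs.

$32,032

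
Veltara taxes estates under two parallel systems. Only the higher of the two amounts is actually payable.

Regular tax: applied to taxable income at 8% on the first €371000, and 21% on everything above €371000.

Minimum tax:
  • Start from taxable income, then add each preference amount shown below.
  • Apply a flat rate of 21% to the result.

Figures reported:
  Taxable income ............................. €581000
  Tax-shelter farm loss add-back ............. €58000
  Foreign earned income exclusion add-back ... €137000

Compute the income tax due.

Minimum tax:
  Adjusted income: €581000 + €58000 + €137000 = €776000
  €776000 × 21% = €162960

Regular tax:
  €371000 × 8% = €29680
  €210000 × 21% = €44100
  → €73780

€162960 > €73780, so the minimum tax is the binding amount.

€162960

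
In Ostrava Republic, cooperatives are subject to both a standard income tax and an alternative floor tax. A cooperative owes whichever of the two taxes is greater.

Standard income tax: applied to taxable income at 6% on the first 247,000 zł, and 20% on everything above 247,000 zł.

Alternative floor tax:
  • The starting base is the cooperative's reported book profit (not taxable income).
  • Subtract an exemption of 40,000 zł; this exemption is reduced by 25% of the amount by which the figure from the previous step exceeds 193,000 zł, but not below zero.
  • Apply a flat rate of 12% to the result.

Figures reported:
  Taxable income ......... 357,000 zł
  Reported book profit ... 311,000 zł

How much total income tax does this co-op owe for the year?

36,820 zł

Alternative floor tax:
  Base (reported book profit): 311,000 zł
  Exemption: 40,000 zł − 25% × (311,000 zł − 193,000 zł) = 40,000 zł − 29,500 zł = 10,500 zł
  Base: 311,000 zł − 10,500 zł = 300,500 zł
  300,500 zł × 12% = 36,060 zł

Standard income tax:
  247,000 zł × 6% = 14,820 zł
  110,000 zł × 20% = 22,000 zł
  → 36,820 zł

36,820 zł > 36,060 zł, so the standard income tax governs.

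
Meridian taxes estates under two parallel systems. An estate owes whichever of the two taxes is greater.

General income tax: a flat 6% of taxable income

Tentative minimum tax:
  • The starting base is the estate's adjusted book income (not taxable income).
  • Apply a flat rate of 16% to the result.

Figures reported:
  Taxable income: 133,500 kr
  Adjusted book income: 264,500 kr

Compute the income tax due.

42,320 kr

General income tax:
  133,500 kr × 6% = 8,010 kr

Tentative minimum tax:
  Base (adjusted book income): 264,500 kr
  264,500 kr × 16% = 42,320 kr

42,320 kr > 8,010 kr, so the tentative minimum tax is the binding amount.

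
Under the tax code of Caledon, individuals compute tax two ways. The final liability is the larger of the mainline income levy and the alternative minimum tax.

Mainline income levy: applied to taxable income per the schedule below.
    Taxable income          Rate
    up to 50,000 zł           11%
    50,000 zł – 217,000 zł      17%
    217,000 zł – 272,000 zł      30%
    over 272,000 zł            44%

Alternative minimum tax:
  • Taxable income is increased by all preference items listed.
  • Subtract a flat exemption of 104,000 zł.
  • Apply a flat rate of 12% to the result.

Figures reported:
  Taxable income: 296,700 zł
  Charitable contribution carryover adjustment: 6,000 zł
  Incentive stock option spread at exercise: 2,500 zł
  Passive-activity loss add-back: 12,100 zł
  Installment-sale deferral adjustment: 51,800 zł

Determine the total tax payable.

61,258 zł

Alternative minimum tax:
  Adjusted income: 296,700 zł + 6,000 zł + 2,500 zł + 12,100 zł + 51,800 zł = 369,100 zł
  Less exemption 104,000 zł → base 265,100 zł
  265,100 zł × 12% = 31,812 zł

Mainline income levy:
  50,000 zł × 11% = 5,500 zł
  167,000 zł × 17% = 28,390 zł
  55,000 zł × 30% = 16,500 zł
  24,700 zł × 44% = 10,868 zł
  → 61,258 zł

61,258 zł > 31,812 zł, so the mainline income levy governs.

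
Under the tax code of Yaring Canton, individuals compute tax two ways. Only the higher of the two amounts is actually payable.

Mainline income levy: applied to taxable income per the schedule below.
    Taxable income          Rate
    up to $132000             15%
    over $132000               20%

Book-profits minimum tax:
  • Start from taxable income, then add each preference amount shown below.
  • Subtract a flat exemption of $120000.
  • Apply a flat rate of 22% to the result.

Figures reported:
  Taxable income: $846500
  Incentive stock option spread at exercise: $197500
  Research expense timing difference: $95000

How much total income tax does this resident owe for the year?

Mainline income levy:
  $132000 × 15% = $19800
  $714500 × 20% = $142900
  → $162700

Book-profits minimum tax:
  Adjusted income: $846500 + $197500 + $95000 = $1139000
  Less exemption $120000 → base $1019000
  $1019000 × 22% = $224180

$224180 > $162700, so the book-profits minimum tax is the binding amount.

$224180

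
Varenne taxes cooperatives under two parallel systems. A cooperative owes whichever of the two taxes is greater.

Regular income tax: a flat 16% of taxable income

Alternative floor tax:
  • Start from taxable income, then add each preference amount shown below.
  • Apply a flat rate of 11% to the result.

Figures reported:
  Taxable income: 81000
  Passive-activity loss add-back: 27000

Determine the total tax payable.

12960

Alternative floor tax:
  Adjusted income: 81000 + 27000 = 108000
  108000 × 11% = 11880

Regular income tax:
  81000 × 16% = 12960

12960 > 11880, so the regular income tax governs.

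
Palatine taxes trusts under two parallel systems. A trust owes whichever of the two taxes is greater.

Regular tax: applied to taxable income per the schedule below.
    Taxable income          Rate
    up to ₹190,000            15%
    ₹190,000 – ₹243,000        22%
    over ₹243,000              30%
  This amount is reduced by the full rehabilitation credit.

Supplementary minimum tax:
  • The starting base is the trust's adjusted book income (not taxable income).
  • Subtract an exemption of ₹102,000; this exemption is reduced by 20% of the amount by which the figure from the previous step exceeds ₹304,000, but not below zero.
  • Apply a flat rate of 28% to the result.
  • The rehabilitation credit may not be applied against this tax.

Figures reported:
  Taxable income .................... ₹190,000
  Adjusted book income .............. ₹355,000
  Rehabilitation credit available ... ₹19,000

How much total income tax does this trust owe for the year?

Supplementary minimum tax:
  Base (adjusted book income): ₹355,000
  Exemption: ₹102,000 − 20% × (₹355,000 − ₹304,000) = ₹102,000 − ₹10,200 = ₹91,800
  Base: ₹355,000 − ₹91,800 = ₹263,200
  ₹263,200 × 28% = ₹73,696

Regular tax:
  ₹190,000 × 15% = ₹28,500
  Less rehabilitation credit ₹19,000 → ₹9,500

₹73,696 > ₹9,500, so the supplementary minimum tax is the binding amount.

₹73,696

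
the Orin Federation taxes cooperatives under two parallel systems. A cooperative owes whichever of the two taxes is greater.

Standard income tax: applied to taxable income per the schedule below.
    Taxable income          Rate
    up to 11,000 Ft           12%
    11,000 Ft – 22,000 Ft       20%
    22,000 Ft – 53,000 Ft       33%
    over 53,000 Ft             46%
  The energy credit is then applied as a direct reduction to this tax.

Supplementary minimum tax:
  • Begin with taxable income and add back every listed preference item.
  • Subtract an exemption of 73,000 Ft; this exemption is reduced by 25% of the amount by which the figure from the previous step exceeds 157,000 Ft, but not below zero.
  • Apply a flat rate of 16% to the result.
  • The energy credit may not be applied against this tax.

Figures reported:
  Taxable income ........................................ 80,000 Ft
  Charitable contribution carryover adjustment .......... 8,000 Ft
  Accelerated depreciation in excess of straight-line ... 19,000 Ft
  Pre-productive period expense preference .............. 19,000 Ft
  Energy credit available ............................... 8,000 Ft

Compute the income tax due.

18,170 Ft

Supplementary minimum tax:
  Adjusted income: 80,000 Ft + 8,000 Ft + 19,000 Ft + 19,000 Ft = 126,000 Ft
  Exemption: 126,000 Ft ≤ 157,000 Ft, so full 73,000 Ft applies
  Base: 126,000 Ft − 73,000 Ft = 53,000 Ft
  53,000 Ft × 16% = 8,480 Ft

Standard income tax:
  11,000 Ft × 12% = 1,320 Ft
  11,000 Ft × 20% = 2,200 Ft
  31,000 Ft × 33% = 10,230 Ft
  27,000 Ft × 46% = 12,420 Ft
  → 26,170 Ft
  Less energy credit 8,000 Ft → 18,170 Ft

18,170 Ft > 8,480 Ft, so the standard income tax governs.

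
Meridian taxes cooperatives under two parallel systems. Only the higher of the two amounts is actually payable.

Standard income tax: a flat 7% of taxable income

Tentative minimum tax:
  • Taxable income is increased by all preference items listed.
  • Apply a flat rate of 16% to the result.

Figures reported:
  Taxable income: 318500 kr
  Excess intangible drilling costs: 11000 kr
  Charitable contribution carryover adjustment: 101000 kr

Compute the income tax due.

68880 kr

Tentative minimum tax:
  Adjusted income: 318500 kr + 11000 kr + 101000 kr = 430500 kr
  430500 kr × 16% = 68880 kr

Standard income tax:
  318500 kr × 7% = 22295 kr

68880 kr > 22295 kr, so the tentative minimum tax is the binding amount.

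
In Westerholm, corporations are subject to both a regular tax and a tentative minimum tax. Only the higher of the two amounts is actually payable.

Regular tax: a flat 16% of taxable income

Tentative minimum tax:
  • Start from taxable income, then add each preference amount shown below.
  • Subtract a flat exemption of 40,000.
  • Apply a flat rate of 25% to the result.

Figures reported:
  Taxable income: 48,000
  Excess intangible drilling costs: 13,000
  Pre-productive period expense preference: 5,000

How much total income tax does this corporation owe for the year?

Tentative minimum tax:
  Adjusted income: 48,000 + 13,000 + 5,000 = 66,000
  Less exemption 40,000 → base 26,000
  26,000 × 25% = 6,500

Regular tax:
  48,000 × 16% = 7,680

7,680 > 6,500, so the regular tax governs.

7,680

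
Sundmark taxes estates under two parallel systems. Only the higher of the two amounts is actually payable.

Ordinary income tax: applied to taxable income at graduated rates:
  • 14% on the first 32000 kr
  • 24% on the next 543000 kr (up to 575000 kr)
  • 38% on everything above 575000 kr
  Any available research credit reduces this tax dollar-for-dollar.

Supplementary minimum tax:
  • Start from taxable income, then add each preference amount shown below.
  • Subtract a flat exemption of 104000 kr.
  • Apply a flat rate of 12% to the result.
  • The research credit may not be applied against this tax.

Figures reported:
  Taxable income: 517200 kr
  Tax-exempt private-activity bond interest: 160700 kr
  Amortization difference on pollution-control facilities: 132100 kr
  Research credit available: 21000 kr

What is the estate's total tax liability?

99928 kr

Supplementary minimum tax:
  Adjusted income: 517200 kr + 160700 kr + 132100 kr = 810000 kr
  Less exemption 104000 kr → base 706000 kr
  706000 kr × 12% = 84720 kr

Ordinary income tax:
  32000 kr × 14% = 4480 kr
  485200 kr × 24% = 116448 kr
  → 120928 kr
  Less research credit 21000 kr → 99928 kr

99928 kr > 84720 kr, so the ordinary income tax governs.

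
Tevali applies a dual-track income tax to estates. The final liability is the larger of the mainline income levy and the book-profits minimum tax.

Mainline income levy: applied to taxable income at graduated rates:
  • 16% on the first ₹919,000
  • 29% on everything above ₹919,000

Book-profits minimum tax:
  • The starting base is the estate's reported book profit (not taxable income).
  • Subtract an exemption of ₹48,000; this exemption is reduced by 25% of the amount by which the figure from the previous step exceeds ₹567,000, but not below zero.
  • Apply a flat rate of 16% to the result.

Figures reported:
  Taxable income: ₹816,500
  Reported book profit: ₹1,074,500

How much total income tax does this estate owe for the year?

Mainline income levy:
  ₹816,500 × 16% = ₹130,640

Book-profits minimum tax:
  Base (reported book profit): ₹1,074,500
  Exemption: 25% × (₹1,074,500 − ₹567,000) = ₹126,875 ≥ ₹48,000, so the exemption is fully phased out
  Base: ₹1,074,500 − ₹0 = ₹1,074,500
  ₹1,074,500 × 16% = ₹171,920

₹171,920 > ₹130,640, so the book-profits minimum tax is the binding amount.

₹171,920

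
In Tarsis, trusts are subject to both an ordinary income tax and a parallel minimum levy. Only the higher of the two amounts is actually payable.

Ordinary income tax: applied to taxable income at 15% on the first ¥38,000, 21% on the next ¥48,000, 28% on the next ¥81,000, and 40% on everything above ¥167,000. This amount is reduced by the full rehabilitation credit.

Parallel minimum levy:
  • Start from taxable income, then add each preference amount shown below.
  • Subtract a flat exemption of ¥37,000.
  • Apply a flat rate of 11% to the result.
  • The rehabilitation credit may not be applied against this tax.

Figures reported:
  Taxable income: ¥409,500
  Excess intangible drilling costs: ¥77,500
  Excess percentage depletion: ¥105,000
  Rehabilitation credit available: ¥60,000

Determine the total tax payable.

¥75,460

Ordinary income tax:
  ¥38,000 × 15% = ¥5,700
  ¥48,000 × 21% = ¥10,080
  ¥81,000 × 28% = ¥22,680
  ¥242,500 × 40% = ¥97,000
  → ¥135,460
  Less rehabilitation credit ¥60,000 → ¥75,460

Parallel minimum levy:
  Adjusted income: ¥409,500 + ¥77,500 + ¥105,000 = ¥592,000
  Less exemption ¥37,000 → base ¥555,000
  ¥555,000 × 11% = ¥61,050

¥75,460 > ¥61,050, so the ordinary income tax governs.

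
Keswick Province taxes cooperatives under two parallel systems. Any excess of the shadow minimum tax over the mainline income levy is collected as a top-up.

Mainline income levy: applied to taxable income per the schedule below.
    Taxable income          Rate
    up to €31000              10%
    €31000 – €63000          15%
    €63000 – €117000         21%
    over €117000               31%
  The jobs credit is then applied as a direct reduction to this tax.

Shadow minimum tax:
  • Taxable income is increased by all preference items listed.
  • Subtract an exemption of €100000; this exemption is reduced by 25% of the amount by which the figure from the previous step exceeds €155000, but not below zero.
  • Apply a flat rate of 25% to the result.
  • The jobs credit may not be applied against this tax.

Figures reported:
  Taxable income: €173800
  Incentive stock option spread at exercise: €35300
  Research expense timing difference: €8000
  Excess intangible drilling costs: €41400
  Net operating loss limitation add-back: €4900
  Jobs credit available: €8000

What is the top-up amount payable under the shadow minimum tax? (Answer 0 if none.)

Shadow minimum tax:
  Adjusted income: €173800 + €35300 + €8000 + €41400 + €4900 = €263400
  Exemption: €100000 − 25% × (€263400 − €155000) = €100000 − €27100 = €72900
  Base: €263400 − €72900 = €190500
  €190500 × 25% = €47625

Mainline income levy:
  €31000 × 10% = €3100
  €32000 × 15% = €4800
  €54000 × 21% = €11340
  €56800 × 31% = €17608
  → €36848
  Less jobs credit €8000 → €28848

Excess of shadow minimum tax over mainline income levy: €47625 − €28848 = €18777.

€18777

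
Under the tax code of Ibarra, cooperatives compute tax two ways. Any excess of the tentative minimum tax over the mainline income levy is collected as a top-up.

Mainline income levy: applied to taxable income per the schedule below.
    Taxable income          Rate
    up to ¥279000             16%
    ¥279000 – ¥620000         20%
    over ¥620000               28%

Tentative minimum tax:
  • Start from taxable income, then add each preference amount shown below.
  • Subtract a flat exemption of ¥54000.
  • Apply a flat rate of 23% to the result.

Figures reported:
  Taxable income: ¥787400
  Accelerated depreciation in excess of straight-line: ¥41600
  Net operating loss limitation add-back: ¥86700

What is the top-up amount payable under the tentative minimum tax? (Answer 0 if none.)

¥38479

Tentative minimum tax:
  Adjusted income: ¥787400 + ¥41600 + ¥86700 = ¥915700
  Less exemption ¥54000 → base ¥861700
  ¥861700 × 23% = ¥198191

Mainline income levy:
  ¥279000 × 16% = ¥44640
  ¥341000 × 20% = ¥68200
  ¥167400 × 28% = ¥46872
  → ¥159712

Excess of tentative minimum tax over mainline income levy: ¥198191 − ¥159712 = ¥38479.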